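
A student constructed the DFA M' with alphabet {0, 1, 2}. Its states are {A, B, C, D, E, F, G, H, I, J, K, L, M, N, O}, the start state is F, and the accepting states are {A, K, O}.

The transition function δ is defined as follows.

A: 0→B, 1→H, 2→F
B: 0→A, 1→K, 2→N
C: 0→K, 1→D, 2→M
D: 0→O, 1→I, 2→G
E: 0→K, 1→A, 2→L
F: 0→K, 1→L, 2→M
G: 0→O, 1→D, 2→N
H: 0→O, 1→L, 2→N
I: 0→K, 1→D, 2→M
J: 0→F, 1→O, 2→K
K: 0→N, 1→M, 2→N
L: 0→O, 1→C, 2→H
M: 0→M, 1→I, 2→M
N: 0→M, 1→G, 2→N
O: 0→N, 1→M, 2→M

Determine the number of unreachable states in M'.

4

Starting at F and following transitions, the reachable set is {C, D, F, G, H, I, K, L, M, N, O}. That leaves A, B, E, J unreachable — 4 in total.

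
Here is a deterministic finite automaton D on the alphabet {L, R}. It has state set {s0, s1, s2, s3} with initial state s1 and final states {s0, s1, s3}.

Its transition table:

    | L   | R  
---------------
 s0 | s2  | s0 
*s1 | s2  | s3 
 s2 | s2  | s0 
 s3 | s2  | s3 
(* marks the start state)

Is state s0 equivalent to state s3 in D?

Every state is reachable, so we keep all 4.
Initial partition by acceptance: {s0,s1,s3} | {s2}.
No further refinement is possible. Final partition (2 blocks): {s0,s1,s3} | {s2}.
s0 and s3 lie in the same block of the stable partition, so they are equivalent — no string distinguishes them.

Yes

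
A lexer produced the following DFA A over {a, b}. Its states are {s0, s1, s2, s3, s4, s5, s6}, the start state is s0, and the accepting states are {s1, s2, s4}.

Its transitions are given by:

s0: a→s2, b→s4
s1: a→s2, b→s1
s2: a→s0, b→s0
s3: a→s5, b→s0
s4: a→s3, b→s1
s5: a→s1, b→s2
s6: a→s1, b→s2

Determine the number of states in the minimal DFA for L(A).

6

States {s6} cannot be reached from the start state, so discard them.
Start with accepting vs non-accepting: {s1,s2,s4} | {s0,s3,s5}.
On input a, block {s1,s2,s4} splits into {s2,s4} and {s1}.
Split {s2,s4} by δ(·,b) → {s2} and {s4}.
Split {s0,s3,s5} by δ(·,a) → {s0} and {s3} and {s5}.
The partition is now stable with 6 blocks: {s2} | {s0} | {s1} | {s4} | {s3} | {s5}.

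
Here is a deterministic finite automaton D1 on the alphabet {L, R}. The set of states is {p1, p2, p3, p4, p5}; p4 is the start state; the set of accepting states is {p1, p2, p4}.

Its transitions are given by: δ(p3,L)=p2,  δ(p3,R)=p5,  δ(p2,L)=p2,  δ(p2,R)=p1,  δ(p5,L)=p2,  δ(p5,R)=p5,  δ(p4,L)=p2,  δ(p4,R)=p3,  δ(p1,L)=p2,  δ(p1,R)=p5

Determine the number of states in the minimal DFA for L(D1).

3

All states are reachable from the start state.
P0 = {p1,p2,p4} | {p3,p5}.
Split {p1,p2,p4} by δ(·,R) → {p1,p4} and {p2}.
Stable partition: {p1,p4} | {p3,p5} | {p2} — 3 equivalence classes.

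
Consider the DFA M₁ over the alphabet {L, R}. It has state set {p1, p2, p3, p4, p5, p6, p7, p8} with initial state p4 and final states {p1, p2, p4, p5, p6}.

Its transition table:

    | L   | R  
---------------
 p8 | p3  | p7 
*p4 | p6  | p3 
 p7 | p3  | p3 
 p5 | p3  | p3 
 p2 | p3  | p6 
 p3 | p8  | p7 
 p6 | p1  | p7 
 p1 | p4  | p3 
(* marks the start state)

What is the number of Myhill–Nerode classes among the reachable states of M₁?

2

Reachable states from the start: {p1,p3,p4,p6,p7,p8}. Unreachable: {p2,p5} — drop them.
Initial partition by acceptance: {p1,p4,p6} | {p3,p7,p8}.
No further refinement is possible. Final partition (2 blocks): {p1,p4,p6} | {p3,p7,p8}.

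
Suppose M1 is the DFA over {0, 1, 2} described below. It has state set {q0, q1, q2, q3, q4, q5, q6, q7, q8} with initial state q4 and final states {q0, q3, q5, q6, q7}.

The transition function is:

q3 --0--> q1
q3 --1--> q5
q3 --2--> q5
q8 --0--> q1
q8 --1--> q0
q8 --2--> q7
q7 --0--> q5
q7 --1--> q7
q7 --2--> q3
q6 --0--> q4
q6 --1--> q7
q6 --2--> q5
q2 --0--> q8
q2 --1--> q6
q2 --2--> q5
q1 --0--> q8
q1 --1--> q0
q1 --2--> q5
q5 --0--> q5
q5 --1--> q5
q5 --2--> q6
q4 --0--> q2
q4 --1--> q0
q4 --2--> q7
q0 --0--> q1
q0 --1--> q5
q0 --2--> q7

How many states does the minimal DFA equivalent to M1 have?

All states are reachable from the start state.
Initial partition by acceptance: {q0,q3,q5,q6,q7} | {q1,q2,q4,q8}.
Refine {q0,q3,q5,q6,q7} on symbol 0: members go to different blocks, giving {q0,q3,q6} and {q5,q7}.
Stable partition: {q0,q3,q6} | {q1,q2,q4,q8} | {q5,q7} — 3 equivalence classes.

3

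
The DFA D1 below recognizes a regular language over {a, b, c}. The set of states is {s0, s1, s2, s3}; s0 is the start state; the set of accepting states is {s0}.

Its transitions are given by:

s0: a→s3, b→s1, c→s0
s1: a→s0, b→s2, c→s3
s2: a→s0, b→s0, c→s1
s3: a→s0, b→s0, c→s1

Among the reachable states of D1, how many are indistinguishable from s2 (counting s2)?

All states are reachable from the start state.
Start with accepting vs non-accepting: {s0} | {s1,s2,s3}.
Refine {s1,s2,s3} on symbol b: members go to different blocks, giving {s2,s3} and {s1}.
No further refinement is possible. Final partition (3 blocks): {s0} | {s2,s3} | {s1}.
State s2 belongs to the block {s2,s3}, which has 2 states.

2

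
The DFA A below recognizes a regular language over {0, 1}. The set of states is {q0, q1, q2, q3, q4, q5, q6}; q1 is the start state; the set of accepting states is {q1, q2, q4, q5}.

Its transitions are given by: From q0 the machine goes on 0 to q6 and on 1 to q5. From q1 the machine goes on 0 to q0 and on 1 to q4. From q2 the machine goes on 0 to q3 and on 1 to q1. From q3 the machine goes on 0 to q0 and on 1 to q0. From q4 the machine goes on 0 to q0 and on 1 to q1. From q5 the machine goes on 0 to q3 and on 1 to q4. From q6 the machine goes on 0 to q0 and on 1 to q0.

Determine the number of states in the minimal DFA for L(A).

4

First remove the unreachable states {q2}; 6 states remain.
Start with accepting vs non-accepting: {q1,q4,q5} | {q0,q3,q6}.
Refine {q0,q3,q6} on symbol 1: members go to different blocks, giving {q3,q6} and {q0}.
On input 0, block {q1,q4,q5} splits into {q1,q4} and {q5}.
No further refinement is possible. Final partition (4 blocks): {q1,q4} | {q3,q6} | {q0} | {q5}.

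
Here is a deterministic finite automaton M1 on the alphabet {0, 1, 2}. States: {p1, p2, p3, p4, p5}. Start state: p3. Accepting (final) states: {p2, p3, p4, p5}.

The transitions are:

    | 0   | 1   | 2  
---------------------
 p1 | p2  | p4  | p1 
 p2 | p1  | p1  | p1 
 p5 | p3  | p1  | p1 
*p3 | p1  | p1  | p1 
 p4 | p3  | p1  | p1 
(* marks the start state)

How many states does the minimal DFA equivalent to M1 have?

States {p5} cannot be reached from the start state, so discard them.
P0 = {p2,p3,p4} | {p1}.
On input 0, block {p2,p3,p4} splits into {p2,p3} and {p4}.
The partition is now stable with 3 blocks: {p2,p3} | {p1} | {p4}.

3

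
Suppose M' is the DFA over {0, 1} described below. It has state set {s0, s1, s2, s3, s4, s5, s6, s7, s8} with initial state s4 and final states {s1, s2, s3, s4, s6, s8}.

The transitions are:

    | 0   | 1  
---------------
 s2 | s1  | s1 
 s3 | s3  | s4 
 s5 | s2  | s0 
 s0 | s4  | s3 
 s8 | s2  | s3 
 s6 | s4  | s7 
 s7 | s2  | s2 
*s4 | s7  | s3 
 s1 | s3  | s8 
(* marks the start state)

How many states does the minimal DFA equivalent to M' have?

6

First remove the unreachable states {s0,s5,s6}; 6 states remain.
P0 = {s1,s2,s3,s4,s8} | {s7}.
On input 0, block {s1,s2,s3,s4,s8} splits into {s1,s2,s3,s8} and {s4}.
On input 1, block {s1,s2,s3,s8} splits into {s1,s2,s8} and {s3}.
On input 0, block {s1,s2,s8} splits into {s2,s8} and {s1}.
On input 0, block {s2,s8} splits into {s2} and {s8}.
The partition is now stable with 6 blocks: {s2} | {s7} | {s4} | {s3} | {s1} | {s8}.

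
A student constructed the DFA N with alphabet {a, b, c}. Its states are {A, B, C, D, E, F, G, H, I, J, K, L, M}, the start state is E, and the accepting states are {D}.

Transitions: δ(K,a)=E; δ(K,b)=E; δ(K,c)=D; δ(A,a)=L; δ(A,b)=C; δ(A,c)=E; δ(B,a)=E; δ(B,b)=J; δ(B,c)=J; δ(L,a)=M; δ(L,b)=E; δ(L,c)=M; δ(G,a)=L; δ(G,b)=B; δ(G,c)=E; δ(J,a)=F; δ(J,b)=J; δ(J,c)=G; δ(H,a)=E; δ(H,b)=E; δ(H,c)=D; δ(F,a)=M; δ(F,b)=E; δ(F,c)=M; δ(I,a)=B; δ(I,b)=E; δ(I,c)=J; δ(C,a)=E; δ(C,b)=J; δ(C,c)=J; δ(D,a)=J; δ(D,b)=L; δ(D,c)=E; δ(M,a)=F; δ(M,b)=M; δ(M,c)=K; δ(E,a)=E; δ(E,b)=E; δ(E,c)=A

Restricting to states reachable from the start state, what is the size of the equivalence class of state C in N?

Reachable states from the start: {A,B,C,D,E,F,G,J,K,L,M}. Unreachable: {H,I} — drop them.
P0 = {D} | {A,B,C,E,F,G,J,K,L,M}.
Split {A,B,C,E,F,G,J,K,L,M} by δ(·,c) → {A,B,C,E,F,G,J,L,M} and {K}.
On input c, block {A,B,C,E,F,G,J,L,M} splits into {A,B,C,E,F,G,J,L} and {M}.
On input a, block {A,B,C,E,F,G,J,L} splits into {A,B,C,E,G,J} and {F,L}.
On input a, block {A,B,C,E,G,J} splits into {A,G,J} and {B,C,E}.
Split {A,G,J} by δ(·,b) → {A,G} and {J}.
Refine {B,C,E} on symbol b: members go to different blocks, giving {B,C} and {E}.
Stable partition: {D} | {A,G} | {K} | {M} | {F,L} | {B,C} | {J} | {E} — 8 equivalence classes.
State C belongs to the block {B,C}, which has 2 states.

2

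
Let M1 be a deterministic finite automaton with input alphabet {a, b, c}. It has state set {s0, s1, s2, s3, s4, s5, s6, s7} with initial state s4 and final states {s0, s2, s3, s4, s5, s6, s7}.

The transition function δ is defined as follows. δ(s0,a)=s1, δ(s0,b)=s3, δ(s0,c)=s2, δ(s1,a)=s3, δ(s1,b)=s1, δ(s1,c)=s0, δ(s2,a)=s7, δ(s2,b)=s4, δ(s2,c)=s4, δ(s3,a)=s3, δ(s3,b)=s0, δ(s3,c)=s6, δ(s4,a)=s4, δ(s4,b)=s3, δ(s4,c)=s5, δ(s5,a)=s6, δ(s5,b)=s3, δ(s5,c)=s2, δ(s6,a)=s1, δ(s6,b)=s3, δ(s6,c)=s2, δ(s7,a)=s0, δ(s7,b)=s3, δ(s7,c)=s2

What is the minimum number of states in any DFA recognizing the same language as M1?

6

Every state is reachable, so we keep all 8.
P0 = {s0,s2,s3,s4,s5,s6,s7} | {s1}.
Refine {s0,s2,s3,s4,s5,s6,s7} on symbol a: members go to different blocks, giving {s2,s3,s4,s5,s7} and {s0,s6}.
On input a, block {s2,s3,s4,s5,s7} splits into {s2,s3,s4} and {s5,s7}.
Refine {s2,s3,s4} on symbol a: members go to different blocks, giving {s3,s4} and {s2}.
On input b, block {s3,s4} splits into {s3} and {s4}.
The partition is now stable with 6 blocks: {s3} | {s1} | {s0,s6} | {s5,s7} | {s2} | {s4}.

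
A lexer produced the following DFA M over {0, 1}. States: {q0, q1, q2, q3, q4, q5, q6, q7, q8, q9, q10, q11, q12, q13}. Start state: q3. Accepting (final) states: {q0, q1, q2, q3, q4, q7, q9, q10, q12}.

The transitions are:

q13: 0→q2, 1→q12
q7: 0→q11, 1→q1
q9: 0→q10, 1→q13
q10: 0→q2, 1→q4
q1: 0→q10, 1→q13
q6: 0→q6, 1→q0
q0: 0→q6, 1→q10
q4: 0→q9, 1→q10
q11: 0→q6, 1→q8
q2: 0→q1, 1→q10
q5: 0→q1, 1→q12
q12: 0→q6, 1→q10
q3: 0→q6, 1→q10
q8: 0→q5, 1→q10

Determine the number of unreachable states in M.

4

Starting at q3 and following transitions, the reachable set is {q0, q1, q2, q3, q4, q6, q9, q10, q12, q13}. That leaves q5, q7, q8, q11 unreachable — 4 in total.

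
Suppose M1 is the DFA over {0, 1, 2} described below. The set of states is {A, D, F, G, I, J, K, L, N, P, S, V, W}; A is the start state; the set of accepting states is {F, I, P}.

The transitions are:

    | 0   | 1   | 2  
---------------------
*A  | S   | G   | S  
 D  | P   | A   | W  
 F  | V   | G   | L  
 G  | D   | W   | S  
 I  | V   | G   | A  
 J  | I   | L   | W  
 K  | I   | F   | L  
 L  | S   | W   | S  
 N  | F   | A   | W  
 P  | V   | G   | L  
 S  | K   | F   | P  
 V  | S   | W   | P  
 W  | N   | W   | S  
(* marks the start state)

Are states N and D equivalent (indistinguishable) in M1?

Yes

First remove the unreachable states {J}; 12 states remain.
P0 = {F,I,P} | {A,D,G,K,L,N,S,V,W}.
Split {A,D,G,K,L,N,S,V,W} by δ(·,0) → {A,G,L,S,V,W} and {D,K,N}.
On input 0, block {A,G,L,S,V,W} splits into {A,L,V} and {G,S,W}.
On input 2, block {A,L,V} splits into {A,L} and {V}.
Refine {D,K,N} on symbol 1: members go to different blocks, giving {D,N} and {K}.
On input 0, block {G,S,W} splits into {G,W} and {S}.
Stable partition: {F,I,P} | {A,L} | {D,N} | {G,W} | {V} | {K} | {S} — 7 equivalence classes.
N and D lie in the same block of the stable partition, so they are equivalent — no string distinguishes them.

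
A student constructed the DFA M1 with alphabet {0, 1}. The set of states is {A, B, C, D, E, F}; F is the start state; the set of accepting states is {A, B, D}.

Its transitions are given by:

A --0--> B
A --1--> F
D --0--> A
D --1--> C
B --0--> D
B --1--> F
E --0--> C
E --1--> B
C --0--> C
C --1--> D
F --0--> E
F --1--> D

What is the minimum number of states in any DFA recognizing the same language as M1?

2

All states are reachable from the start state.
Initial partition by acceptance: {A,B,D} | {C,E,F}.
No further refinement is possible. Final partition (2 blocks): {A,B,D} | {C,E,F}.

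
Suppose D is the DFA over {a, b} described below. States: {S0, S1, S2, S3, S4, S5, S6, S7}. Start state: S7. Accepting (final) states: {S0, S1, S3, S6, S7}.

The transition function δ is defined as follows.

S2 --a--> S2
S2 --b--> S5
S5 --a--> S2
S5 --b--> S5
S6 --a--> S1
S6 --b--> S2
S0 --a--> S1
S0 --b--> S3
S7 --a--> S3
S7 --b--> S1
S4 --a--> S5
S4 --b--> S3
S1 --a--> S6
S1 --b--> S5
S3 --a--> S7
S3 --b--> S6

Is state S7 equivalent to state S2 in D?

First remove the unreachable states {S0,S4}; 6 states remain.
P0 = {S1,S3,S6,S7} | {S2,S5}.
On input b, block {S1,S3,S6,S7} splits into {S1,S6} and {S3,S7}.
No further refinement is possible. Final partition (3 blocks): {S1,S6} | {S2,S5} | {S3,S7}.
S7 and S2 end up in different blocks, so they are distinguishable. For instance, the string 'ε' is accepted from only S7.

No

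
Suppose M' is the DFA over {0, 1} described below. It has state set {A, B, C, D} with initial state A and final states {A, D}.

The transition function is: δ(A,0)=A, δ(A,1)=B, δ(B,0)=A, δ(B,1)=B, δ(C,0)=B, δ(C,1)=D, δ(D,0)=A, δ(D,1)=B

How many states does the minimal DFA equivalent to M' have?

First remove the unreachable states {C,D}; 2 states remain.
P0 = {A} | {B}.
The partition is now stable with 2 blocks: {A} | {B}.

2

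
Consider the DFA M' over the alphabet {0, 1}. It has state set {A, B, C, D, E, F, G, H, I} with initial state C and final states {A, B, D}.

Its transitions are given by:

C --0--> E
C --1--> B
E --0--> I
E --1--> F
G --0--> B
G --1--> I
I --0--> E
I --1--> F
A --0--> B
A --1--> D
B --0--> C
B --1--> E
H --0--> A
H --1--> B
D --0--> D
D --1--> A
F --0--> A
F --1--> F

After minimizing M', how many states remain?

6

Reachable states from the start: {A,B,C,D,E,F,I}. Unreachable: {G,H} — drop them.
Start with accepting vs non-accepting: {A,B,D} | {C,E,F,I}.
Refine {A,B,D} on symbol 0: members go to different blocks, giving {A,D} and {B}.
On input 0, block {A,D} splits into {A} and {D}.
On input 0, block {C,E,F,I} splits into {C,E,I} and {F}.
Refine {C,E,I} on symbol 1: members go to different blocks, giving {E,I} and {C}.
Stable partition: {A} | {E,I} | {B} | {D} | {F} | {C} — 6 equivalence classes.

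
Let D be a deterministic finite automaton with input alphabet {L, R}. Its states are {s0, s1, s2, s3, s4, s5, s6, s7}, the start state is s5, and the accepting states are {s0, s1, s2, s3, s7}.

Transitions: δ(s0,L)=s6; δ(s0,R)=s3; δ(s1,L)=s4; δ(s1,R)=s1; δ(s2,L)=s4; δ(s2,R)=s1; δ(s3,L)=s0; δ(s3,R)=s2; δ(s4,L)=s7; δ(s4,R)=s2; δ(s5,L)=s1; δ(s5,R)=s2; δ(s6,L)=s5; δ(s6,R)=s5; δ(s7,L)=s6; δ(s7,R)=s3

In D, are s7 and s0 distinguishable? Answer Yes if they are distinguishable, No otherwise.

Every state is reachable, so we keep all 8.
Start with accepting vs non-accepting: {s0,s1,s2,s3,s7} | {s4,s5,s6}.
Split {s0,s1,s2,s3,s7} by δ(·,L) → {s0,s1,s2,s7} and {s3}.
Split {s0,s1,s2,s7} by δ(·,R) → {s0,s7} and {s1,s2}.
Refine {s4,s5,s6} on symbol L: members go to different blocks, giving {s4} and {s5} and {s6}.
Stable partition: {s0,s7} | {s4} | {s3} | {s1,s2} | {s5} | {s6} — 6 equivalence classes.
s7 and s0 lie in the same block of the stable partition, so they are equivalent — no string distinguishes them.

No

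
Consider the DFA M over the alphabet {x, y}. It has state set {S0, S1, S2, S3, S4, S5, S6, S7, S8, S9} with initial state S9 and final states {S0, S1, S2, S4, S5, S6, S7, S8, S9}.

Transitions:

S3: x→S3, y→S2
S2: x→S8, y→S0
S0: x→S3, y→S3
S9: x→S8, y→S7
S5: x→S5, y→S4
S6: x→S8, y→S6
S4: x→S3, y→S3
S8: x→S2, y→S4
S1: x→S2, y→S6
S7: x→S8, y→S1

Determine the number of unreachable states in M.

BFS from S9 reaches {S0, S1, S2, S3, S4, S6, S7, S8, S9}; the 1 state(s) S5 are never visited.

1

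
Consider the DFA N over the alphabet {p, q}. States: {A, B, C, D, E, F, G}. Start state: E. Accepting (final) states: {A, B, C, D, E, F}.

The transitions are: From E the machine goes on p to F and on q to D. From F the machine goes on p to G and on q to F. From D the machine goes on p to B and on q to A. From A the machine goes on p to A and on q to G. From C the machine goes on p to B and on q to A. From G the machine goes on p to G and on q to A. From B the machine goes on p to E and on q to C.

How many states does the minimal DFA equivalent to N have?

6

P0 = {A,B,C,D,E,F} | {G}.
On input p, block {A,B,C,D,E,F} splits into {A,B,C,D,E} and {F}.
Refine {A,B,C,D,E} on symbol p: members go to different blocks, giving {A,B,C,D} and {E}.
Split {A,B,C,D} by δ(·,p) → {A,C,D} and {B}.
On input p, block {A,C,D} splits into {C,D} and {A}.
The partition is now stable with 6 blocks: {C,D} | {G} | {F} | {E} | {B} | {A}.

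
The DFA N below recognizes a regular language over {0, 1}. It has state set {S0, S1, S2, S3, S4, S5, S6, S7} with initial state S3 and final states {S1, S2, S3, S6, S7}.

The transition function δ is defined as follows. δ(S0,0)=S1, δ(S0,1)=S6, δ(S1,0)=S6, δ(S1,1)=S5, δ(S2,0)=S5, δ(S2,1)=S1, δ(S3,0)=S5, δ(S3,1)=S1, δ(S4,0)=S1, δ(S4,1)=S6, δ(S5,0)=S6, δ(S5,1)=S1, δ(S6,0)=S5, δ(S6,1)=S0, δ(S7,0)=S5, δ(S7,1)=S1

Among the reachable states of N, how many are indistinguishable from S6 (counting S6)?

States {S2,S4,S7} cannot be reached from the start state, so discard them.
P0 = {S1,S3,S6} | {S0,S5}.
On input 0, block {S1,S3,S6} splits into {S3,S6} and {S1}.
Split {S3,S6} by δ(·,1) → {S3} and {S6}.
Refine {S0,S5} on symbol 0: members go to different blocks, giving {S0} and {S5}.
The partition is now stable with 5 blocks: {S3} | {S0} | {S1} | {S6} | {S5}.
The equivalence class containing S6 is {S6}, of size 1.

1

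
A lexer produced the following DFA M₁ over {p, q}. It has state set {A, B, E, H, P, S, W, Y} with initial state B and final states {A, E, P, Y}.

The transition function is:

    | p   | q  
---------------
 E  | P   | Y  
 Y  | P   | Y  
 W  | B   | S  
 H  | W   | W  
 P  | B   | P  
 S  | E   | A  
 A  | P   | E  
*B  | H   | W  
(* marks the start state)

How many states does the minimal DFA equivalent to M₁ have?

6

Start with accepting vs non-accepting: {A,E,P,Y} | {B,H,S,W}.
On input p, block {A,E,P,Y} splits into {A,E,Y} and {P}.
Refine {B,H,S,W} on symbol p: members go to different blocks, giving {B,H,W} and {S}.
Refine {B,H,W} on symbol q: members go to different blocks, giving {B,H} and {W}.
On input p, block {B,H} splits into {B} and {H}.
No further refinement is possible. Final partition (6 blocks): {A,E,Y} | {B} | {P} | {S} | {W} | {H}.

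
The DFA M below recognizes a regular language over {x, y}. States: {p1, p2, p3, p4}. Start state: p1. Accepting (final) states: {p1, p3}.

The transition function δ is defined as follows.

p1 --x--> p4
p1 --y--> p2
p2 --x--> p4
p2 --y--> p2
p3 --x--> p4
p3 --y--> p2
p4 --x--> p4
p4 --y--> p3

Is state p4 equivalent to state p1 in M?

Initial partition by acceptance: {p1,p3} | {p2,p4}.
Refine {p2,p4} on symbol y: members go to different blocks, giving {p2} and {p4}.
The partition is now stable with 3 blocks: {p1,p3} | {p2} | {p4}.
p4 and p1 end up in different blocks, so they are distinguishable. For instance, the string 'ε' is accepted from only p1.

No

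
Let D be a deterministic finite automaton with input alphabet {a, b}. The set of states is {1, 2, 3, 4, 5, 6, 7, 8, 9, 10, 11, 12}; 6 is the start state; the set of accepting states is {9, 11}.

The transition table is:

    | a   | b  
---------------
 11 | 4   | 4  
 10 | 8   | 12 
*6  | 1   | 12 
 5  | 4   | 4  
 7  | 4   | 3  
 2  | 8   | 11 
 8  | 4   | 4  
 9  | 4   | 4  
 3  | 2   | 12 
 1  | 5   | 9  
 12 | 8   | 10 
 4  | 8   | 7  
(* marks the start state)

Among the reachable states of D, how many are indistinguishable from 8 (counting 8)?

Every state is reachable, so we keep all 12.
P0 = {9,11} | {1,2,3,4,5,6,7,8,10,12}.
Refine {1,2,3,4,5,6,7,8,10,12} on symbol b: members go to different blocks, giving {3,4,5,6,7,8,10,12} and {1,2}.
On input a, block {3,4,5,6,7,8,10,12} splits into {4,5,7,8,10,12} and {3,6}.
On input b, block {4,5,7,8,10,12} splits into {4,5,8,10,12} and {7}.
Split {4,5,8,10,12} by δ(·,b) → {5,8,10,12} and {4}.
Refine {5,8,10,12} on symbol a: members go to different blocks, giving {5,8} and {10,12}.
No further refinement is possible. Final partition (7 blocks): {9,11} | {5,8} | {1,2} | {3,6} | {7} | {4} | {10,12}.
The equivalence class containing 8 is {5,8}, of size 2.

2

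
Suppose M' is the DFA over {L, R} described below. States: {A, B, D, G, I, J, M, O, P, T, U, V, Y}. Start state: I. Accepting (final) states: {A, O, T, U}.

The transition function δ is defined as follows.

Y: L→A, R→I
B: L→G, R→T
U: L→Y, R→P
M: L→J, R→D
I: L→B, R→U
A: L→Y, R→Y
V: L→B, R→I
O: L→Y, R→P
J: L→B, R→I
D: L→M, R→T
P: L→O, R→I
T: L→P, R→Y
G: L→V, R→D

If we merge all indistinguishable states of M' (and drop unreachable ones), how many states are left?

P0 = {A,O,T,U} | {B,D,G,I,J,M,P,V,Y}.
Split {B,D,G,I,J,M,P,V,Y} by δ(·,L) → {B,D,G,I,J,M,V} and {P,Y}.
On input R, block {B,D,G,I,J,M,V} splits into {G,J,M,V} and {B,D,I}.
Split {G,J,M,V} by δ(·,L) → {G,M} and {J,V}.
Refine {B,D,I} on symbol L: members go to different blocks, giving {B,D} and {I}.
The partition is now stable with 6 blocks: {A,O,T,U} | {G,M} | {P,Y} | {B,D} | {J,V} | {I}.

6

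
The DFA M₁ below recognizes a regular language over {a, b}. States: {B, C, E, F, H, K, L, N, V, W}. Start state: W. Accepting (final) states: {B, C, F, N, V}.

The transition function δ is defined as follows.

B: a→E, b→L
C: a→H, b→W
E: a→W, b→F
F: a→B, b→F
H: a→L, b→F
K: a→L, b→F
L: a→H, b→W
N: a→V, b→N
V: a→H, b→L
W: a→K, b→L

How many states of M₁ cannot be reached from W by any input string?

3

BFS from W reaches {B, E, F, H, K, L, W}; the 3 state(s) C, N, V are never visited.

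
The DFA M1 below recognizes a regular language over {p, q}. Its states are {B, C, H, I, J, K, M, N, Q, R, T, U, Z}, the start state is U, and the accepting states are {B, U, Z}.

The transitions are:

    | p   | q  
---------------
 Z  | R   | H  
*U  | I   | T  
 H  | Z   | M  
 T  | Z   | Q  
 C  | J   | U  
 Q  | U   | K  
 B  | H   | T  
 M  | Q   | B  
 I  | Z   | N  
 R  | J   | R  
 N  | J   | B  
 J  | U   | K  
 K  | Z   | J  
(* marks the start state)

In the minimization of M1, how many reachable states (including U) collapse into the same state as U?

2

States {C} cannot be reached from the start state, so discard them.
Start with accepting vs non-accepting: {B,U,Z} | {H,I,J,K,M,N,Q,R,T}.
Split {H,I,J,K,M,N,Q,R,T} by δ(·,p) → {H,I,J,K,Q,T} and {M,N,R}.
On input p, block {B,U,Z} splits into {B,U} and {Z}.
Refine {H,I,J,K,Q,T} on symbol p: members go to different blocks, giving {H,I,K,T} and {J,Q}.
On input q, block {H,I,K,T} splits into {K,T} and {H,I}.
On input q, block {M,N,R} splits into {M,N} and {R}.
The partition is now stable with 7 blocks: {B,U} | {K,T} | {M,N} | {Z} | {J,Q} | {H,I} | {R}.
The equivalence class containing U is {B,U}, of size 2.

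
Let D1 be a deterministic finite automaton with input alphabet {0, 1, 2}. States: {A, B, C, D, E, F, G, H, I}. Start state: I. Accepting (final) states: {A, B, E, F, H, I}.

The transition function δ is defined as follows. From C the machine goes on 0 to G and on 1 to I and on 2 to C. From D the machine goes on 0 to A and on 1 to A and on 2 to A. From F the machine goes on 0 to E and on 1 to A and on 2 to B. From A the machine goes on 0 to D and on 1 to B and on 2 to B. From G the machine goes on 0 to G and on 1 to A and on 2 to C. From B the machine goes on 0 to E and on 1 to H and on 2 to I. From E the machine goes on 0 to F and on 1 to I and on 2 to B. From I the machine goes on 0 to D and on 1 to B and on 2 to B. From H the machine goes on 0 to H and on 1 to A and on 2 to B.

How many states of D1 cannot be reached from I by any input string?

Starting at I and following transitions, the reachable set is {A, B, D, E, F, H, I}. That leaves C, G unreachable — 2 in total.

2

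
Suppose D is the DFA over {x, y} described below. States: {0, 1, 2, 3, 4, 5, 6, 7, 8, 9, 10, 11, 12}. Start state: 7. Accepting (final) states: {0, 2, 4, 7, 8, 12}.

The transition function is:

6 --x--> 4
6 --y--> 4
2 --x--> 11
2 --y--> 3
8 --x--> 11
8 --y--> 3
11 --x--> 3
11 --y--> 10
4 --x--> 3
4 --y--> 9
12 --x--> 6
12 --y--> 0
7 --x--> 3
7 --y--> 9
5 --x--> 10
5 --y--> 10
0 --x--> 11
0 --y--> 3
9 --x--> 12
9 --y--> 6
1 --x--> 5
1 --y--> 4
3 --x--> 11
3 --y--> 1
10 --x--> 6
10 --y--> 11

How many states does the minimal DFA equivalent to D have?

First remove the unreachable states {2,8}; 11 states remain.
Start with accepting vs non-accepting: {0,4,7,12} | {1,3,5,6,9,10,11}.
On input y, block {0,4,7,12} splits into {0,4,7} and {12}.
Refine {1,3,5,6,9,10,11} on symbol x: members go to different blocks, giving {1,3,5,10,11} and {6} and {9}.
On input y, block {0,4,7} splits into {4,7} and {0}.
Split {1,3,5,10,11} by δ(·,x) → {1,3,5,11} and {10}.
Split {1,3,5,11} by δ(·,x) → {1,3,11} and {5}.
Refine {1,3,11} on symbol x: members go to different blocks, giving {3,11} and {1}.
Split {3,11} by δ(·,y) → {3} and {11}.
Stable partition: {4,7} | {3} | {12} | {6} | {9} | {0} | {10} | {5} | {1} | {11} — 10 equivalence classes.

10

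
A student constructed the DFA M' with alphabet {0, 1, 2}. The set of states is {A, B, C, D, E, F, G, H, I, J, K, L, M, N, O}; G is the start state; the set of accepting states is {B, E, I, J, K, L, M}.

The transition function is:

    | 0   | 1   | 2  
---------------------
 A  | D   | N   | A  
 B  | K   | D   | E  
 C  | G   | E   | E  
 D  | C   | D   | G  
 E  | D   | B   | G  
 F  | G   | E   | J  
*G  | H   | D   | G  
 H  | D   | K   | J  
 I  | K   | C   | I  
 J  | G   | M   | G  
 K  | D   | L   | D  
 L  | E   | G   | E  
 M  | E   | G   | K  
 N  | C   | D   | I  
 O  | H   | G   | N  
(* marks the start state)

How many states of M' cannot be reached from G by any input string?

No path from G leads to A, F, I, N, O; the other 10 states are all reachable.

5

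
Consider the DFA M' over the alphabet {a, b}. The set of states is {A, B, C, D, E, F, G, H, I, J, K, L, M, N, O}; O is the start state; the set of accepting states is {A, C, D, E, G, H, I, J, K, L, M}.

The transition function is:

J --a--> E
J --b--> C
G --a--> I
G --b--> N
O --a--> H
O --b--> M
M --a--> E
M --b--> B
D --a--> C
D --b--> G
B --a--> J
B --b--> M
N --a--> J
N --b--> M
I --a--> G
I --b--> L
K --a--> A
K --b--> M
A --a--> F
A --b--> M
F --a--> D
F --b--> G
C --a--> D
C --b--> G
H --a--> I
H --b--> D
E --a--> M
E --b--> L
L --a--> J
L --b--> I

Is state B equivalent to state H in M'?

States {A,F,K} cannot be reached from the start state, so discard them.
Start with accepting vs non-accepting: {C,D,E,G,H,I,J,L,M} | {B,N,O}.
Split {C,D,E,G,H,I,J,L,M} by δ(·,b) → {C,D,E,H,I,J,L} and {G,M}.
Split {C,D,E,H,I,J,L} by δ(·,a) → {C,D,H,J,L} and {E,I}.
Refine {C,D,H,J,L} on symbol a: members go to different blocks, giving {C,D,L} and {H,J}.
Split {C,D,L} by δ(·,a) → {C,D} and {L}.
Stable partition: {C,D} | {B,N,O} | {G,M} | {E,I} | {H,J} | {L} — 6 equivalence classes.
B and H end up in different blocks, so they are distinguishable. For instance, the string 'ε' is accepted from only H.

No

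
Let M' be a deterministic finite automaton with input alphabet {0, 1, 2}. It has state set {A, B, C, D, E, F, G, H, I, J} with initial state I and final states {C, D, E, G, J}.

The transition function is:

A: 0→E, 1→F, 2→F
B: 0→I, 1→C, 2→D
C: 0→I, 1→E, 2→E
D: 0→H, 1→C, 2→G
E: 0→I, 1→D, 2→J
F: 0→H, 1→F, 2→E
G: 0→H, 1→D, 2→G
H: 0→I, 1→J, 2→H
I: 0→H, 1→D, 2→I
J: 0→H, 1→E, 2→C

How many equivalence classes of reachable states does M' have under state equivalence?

2

First remove the unreachable states {A,B,F}; 7 states remain.
P0 = {C,D,E,G,J} | {H,I}.
Stable partition: {C,D,E,G,J} | {H,I} — 2 equivalence classes.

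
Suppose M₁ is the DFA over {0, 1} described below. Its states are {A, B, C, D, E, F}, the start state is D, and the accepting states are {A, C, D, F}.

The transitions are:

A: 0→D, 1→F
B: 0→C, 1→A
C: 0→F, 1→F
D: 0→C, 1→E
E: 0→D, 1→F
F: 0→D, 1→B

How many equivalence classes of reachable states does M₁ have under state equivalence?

6

Every state is reachable, so we keep all 6.
Start with accepting vs non-accepting: {A,C,D,F} | {B,E}.
On input 1, block {A,C,D,F} splits into {A,C} and {D,F}.
Refine {B,E} on symbol 0: members go to different blocks, giving {B} and {E}.
On input 0, block {D,F} splits into {D} and {F}.
Refine {A,C} on symbol 0: members go to different blocks, giving {A} and {C}.
No further refinement is possible. Final partition (6 blocks): {A} | {B} | {D} | {E} | {F} | {C}.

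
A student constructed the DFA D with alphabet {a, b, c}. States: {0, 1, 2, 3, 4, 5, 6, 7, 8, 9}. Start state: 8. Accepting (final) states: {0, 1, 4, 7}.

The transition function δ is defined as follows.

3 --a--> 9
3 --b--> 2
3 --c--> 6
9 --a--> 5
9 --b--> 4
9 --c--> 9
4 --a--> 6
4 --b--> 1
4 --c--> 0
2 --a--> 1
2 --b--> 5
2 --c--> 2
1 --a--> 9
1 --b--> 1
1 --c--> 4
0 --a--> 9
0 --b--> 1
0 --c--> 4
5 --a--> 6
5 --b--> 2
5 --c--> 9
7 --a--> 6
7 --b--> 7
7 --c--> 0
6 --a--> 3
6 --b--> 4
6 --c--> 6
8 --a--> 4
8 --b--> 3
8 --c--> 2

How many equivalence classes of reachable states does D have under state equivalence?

First remove the unreachable states {7}; 9 states remain.
Initial partition by acceptance: {0,1,4} | {2,3,5,6,8,9}.
Split {2,3,5,6,8,9} by δ(·,a) → {3,5,6,9} and {2,8}.
On input b, block {3,5,6,9} splits into {3,5} and {6,9}.
The partition is now stable with 4 blocks: {0,1,4} | {3,5} | {2,8} | {6,9}.

4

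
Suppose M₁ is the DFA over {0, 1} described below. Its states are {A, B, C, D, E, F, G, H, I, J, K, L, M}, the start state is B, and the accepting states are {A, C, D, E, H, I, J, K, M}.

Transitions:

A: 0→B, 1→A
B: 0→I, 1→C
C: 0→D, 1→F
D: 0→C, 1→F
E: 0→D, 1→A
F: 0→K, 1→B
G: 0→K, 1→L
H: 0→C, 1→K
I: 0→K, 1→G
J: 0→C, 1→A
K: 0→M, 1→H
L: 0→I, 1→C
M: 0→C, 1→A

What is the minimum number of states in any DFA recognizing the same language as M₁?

First remove the unreachable states {E,J}; 11 states remain.
Initial partition by acceptance: {A,C,D,H,I,K,M} | {B,F,G,L}.
Split {A,C,D,H,I,K,M} by δ(·,0) → {C,D,H,I,K,M} and {A}.
Refine {C,D,H,I,K,M} on symbol 1: members go to different blocks, giving {C,D,I} and {H,K} and {M}.
Refine {C,D,I} on symbol 0: members go to different blocks, giving {C,D} and {I}.
Refine {B,F,G,L} on symbol 0: members go to different blocks, giving {B,L} and {F,G}.
Split {H,K} by δ(·,0) → {H} and {K}.
Stable partition: {C,D} | {B,L} | {A} | {H} | {M} | {I} | {F,G} | {K} — 8 equivalence classes.

8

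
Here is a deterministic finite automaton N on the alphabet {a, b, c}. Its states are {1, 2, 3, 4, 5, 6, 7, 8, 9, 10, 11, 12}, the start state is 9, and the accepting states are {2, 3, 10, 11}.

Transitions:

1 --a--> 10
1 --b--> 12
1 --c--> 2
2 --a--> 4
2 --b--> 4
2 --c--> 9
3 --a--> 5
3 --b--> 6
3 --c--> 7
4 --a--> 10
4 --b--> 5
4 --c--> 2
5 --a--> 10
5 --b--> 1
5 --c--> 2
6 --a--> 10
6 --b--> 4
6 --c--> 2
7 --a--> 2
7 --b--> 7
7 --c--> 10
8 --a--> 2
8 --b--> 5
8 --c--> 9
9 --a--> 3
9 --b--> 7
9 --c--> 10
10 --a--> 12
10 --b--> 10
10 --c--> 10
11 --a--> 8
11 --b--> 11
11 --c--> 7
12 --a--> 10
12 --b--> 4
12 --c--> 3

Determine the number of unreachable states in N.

BFS from 9 reaches {1, 2, 3, 4, 5, 6, 7, 9, 10, 12}; the 2 state(s) 8, 11 are never visited.

2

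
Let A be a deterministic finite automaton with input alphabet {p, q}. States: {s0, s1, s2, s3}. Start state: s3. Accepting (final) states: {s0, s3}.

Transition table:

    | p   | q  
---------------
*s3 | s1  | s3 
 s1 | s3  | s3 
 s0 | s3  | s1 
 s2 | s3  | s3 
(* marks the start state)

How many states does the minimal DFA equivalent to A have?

States {s0,s2} cannot be reached from the start state, so discard them.
Initial partition by acceptance: {s3} | {s1}.
Stable partition: {s3} | {s1} — 2 equivalence classes.

2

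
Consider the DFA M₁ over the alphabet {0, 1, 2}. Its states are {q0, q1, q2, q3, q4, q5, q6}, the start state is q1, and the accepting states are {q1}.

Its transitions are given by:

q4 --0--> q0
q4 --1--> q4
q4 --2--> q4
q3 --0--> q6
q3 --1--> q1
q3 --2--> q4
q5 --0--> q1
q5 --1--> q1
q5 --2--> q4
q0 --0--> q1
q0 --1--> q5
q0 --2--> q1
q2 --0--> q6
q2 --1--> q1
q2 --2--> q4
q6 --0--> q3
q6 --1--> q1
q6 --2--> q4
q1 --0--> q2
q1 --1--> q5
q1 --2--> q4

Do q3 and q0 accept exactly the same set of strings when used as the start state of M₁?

All states are reachable from the start state.
Start with accepting vs non-accepting: {q1} | {q0,q2,q3,q4,q5,q6}.
Split {q0,q2,q3,q4,q5,q6} by δ(·,0) → {q2,q3,q4,q6} and {q0,q5}.
Refine {q2,q3,q4,q6} on symbol 0: members go to different blocks, giving {q2,q3,q6} and {q4}.
Refine {q0,q5} on symbol 1: members go to different blocks, giving {q0} and {q5}.
Stable partition: {q1} | {q2,q3,q6} | {q0} | {q4} | {q5} — 5 equivalence classes.
q3 and q0 end up in different blocks, so they are distinguishable. For instance, the string '0' is accepted from only q0.

No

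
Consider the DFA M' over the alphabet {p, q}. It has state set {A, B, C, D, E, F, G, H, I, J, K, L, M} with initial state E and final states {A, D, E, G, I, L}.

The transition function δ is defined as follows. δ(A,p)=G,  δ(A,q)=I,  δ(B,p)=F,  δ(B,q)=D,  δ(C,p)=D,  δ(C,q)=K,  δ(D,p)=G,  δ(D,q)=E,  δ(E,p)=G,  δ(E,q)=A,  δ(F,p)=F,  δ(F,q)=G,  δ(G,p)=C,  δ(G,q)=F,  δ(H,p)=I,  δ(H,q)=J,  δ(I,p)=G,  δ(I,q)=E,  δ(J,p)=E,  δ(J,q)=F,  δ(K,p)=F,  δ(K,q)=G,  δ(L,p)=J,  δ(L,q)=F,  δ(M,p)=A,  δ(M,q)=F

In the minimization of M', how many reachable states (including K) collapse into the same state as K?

2

States {B,H,J,L,M} cannot be reached from the start state, so discard them.
Start with accepting vs non-accepting: {A,D,E,G,I} | {C,F,K}.
Split {A,D,E,G,I} by δ(·,p) → {A,D,E,I} and {G}.
Split {C,F,K} by δ(·,p) → {F,K} and {C}.
Stable partition: {A,D,E,I} | {F,K} | {G} | {C} — 4 equivalence classes.
State K belongs to the block {F,K}, which has 2 states.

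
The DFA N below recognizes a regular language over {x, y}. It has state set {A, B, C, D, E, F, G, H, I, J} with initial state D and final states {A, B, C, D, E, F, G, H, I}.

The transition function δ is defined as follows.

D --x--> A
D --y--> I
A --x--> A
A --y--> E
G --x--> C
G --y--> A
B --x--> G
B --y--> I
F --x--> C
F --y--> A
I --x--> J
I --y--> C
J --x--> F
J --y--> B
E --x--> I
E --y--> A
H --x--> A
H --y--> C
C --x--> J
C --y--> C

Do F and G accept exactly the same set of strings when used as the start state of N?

Yes

First remove the unreachable states {H}; 9 states remain.
Start with accepting vs non-accepting: {A,B,C,D,E,F,G,I} | {J}.
Refine {A,B,C,D,E,F,G,I} on symbol x: members go to different blocks, giving {A,B,D,E,F,G} and {C,I}.
Split {A,B,D,E,F,G} by δ(·,x) → {A,B,D} and {E,F,G}.
On input x, block {A,B,D} splits into {A,D} and {B}.
Split {A,D} by δ(·,y) → {A} and {D}.
Stable partition: {A} | {J} | {C,I} | {E,F,G} | {B} | {D} — 6 equivalence classes.
F and G lie in the same block of the stable partition, so they are equivalent — no string distinguishes them.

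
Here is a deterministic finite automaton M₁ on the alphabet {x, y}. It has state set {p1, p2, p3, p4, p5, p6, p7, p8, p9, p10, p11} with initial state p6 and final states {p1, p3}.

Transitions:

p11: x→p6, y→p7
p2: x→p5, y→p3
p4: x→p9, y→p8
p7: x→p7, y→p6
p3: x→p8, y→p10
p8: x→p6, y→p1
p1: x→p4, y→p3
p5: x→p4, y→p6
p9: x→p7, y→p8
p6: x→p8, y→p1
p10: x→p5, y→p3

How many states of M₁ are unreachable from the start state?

2

Starting at p6 and following transitions, the reachable set is {p1, p3, p4, p5, p6, p7, p8, p9, p10}. That leaves p2, p11 unreachable — 2 in total.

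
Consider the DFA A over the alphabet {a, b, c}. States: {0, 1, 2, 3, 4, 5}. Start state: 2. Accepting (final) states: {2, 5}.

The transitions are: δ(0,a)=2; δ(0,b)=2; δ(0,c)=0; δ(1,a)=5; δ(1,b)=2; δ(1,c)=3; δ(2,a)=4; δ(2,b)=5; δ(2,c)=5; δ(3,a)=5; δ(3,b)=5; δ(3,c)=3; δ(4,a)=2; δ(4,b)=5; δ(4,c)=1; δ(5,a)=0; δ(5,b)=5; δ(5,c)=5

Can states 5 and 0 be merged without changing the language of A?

No

All states are reachable from the start state.
Start with accepting vs non-accepting: {2,5} | {0,1,3,4}.
No further refinement is possible. Final partition (2 blocks): {2,5} | {0,1,3,4}.
5 and 0 end up in different blocks, so they are distinguishable. For instance, the string 'ε' is accepted from only 5.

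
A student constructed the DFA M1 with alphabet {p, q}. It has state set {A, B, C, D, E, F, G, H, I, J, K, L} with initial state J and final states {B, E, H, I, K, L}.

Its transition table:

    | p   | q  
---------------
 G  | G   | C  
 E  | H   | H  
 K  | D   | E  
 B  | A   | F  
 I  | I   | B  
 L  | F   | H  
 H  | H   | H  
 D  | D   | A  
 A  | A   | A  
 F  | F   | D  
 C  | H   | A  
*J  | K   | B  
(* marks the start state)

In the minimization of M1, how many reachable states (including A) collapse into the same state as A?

States {C,G,I,L} cannot be reached from the start state, so discard them.
Initial partition by acceptance: {B,E,H,K} | {A,D,F,J}.
On input p, block {B,E,H,K} splits into {B,K} and {E,H}.
Split {B,K} by δ(·,q) → {B} and {K}.
Split {A,D,F,J} by δ(·,p) → {A,D,F} and {J}.
Stable partition: {B} | {A,D,F} | {E,H} | {K} | {J} — 5 equivalence classes.
The equivalence class containing A is {A,D,F}, of size 3.

3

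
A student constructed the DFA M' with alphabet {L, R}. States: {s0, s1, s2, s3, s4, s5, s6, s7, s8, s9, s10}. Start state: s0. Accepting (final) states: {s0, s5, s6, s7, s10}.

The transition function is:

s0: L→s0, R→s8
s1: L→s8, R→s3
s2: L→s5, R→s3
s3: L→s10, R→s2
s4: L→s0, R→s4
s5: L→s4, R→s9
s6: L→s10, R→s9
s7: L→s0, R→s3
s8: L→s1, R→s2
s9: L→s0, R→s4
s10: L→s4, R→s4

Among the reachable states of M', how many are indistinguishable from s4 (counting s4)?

2

Reachable states from the start: {s0,s1,s2,s3,s4,s5,s8,s9,s10}. Unreachable: {s6,s7} — drop them.
Start with accepting vs non-accepting: {s0,s5,s10} | {s1,s2,s3,s4,s8,s9}.
Refine {s0,s5,s10} on symbol L: members go to different blocks, giving {s5,s10} and {s0}.
Refine {s1,s2,s3,s4,s8,s9} on symbol L: members go to different blocks, giving {s1,s8} and {s2,s3} and {s4,s9}.
Stable partition: {s5,s10} | {s1,s8} | {s0} | {s2,s3} | {s4,s9} — 5 equivalence classes.
State s4 belongs to the block {s4,s9}, which has 2 states.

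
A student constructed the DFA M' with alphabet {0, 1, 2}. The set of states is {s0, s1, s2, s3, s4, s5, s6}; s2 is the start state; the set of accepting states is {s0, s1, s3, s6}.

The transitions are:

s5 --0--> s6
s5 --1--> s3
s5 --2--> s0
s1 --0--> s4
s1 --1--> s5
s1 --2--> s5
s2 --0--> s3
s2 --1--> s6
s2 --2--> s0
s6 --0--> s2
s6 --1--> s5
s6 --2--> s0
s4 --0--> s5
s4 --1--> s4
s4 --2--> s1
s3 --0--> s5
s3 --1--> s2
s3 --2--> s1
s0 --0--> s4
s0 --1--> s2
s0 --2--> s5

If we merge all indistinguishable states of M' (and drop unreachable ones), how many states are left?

All states are reachable from the start state.
Start with accepting vs non-accepting: {s0,s1,s3,s6} | {s2,s4,s5}.
Split {s0,s1,s3,s6} by δ(·,2) → {s0,s1} and {s3,s6}.
Split {s2,s4,s5} by δ(·,0) → {s2,s5} and {s4}.
The partition is now stable with 4 blocks: {s0,s1} | {s2,s5} | {s3,s6} | {s4}.

4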